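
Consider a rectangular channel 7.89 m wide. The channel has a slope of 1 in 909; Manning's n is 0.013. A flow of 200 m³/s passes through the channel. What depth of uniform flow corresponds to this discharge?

y_n = 5.66 m

Manning's equation rearranged: A R^(2/3) = nQ / (1·√S) = 0.013 × 200 / (√0.0011) = 78.39.
At y = 4.02 m: A R^(2/3) = 50.2 — low.
At y = 6.28 m: A R^(2/3) = 89.39 — high.
At y = 5.66 m: A R^(2/3) = 78.37 — ≈ 78.39.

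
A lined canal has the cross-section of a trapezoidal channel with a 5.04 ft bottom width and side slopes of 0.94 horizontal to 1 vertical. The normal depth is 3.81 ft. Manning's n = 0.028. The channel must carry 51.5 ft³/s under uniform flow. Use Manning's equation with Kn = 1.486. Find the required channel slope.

S = 0.000321

With bottom width b = 5.04 ft and side slope z = 0.94: A = (b + zy)y = (5.04 + 0.94×3.81)×3.81 = 32.85 ft²; P = b + 2y√(1+z²) = 5.04 + 2×3.81×1.372 = 15.5 ft.
Hydraulic radius R = A/P = 32.85/15.5 = 2.119 ft.
From Manning's equation, S = [nQ / (1.486 A R^(2/3))]² = [0.028 × 51.5 / (1.486 × 32.85 × 2.119^(2/3))]² = 0.000321.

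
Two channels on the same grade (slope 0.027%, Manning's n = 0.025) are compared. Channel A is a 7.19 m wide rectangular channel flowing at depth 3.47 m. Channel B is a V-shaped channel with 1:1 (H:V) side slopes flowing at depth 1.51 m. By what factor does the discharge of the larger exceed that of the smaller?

24.3

Channel A: Flow area A = b·y = 7.19 × 3.47 = 24.95 m². Wetted perimeter P = b + 2y = 7.19 + 2×3.47 = 14.13 m. Hydraulic radius R = A/P = 24.95/14.13 = 1.766 m. Q_A = (1/0.025)·24.95·1.766^(2/3)·√0.00027 = 23.96 m³/s.
Channel B: For a triangular section with side slope z = 1: A = zy² = 1×1.51² = 2.28 m²; P = 2y√(1+z²) = 2×1.51×1.414 = 4.271 m. Hydraulic radius R = A/P = 2.28/4.271 = 0.5339 m. Q_B = (1/0.025)·2.28·0.5339^(2/3)·√0.00027 = 0.9862 m³/s.
The larger discharge is 23.96 m³/s and the smaller is 0.9862 m³/s; the ratio is 24.3.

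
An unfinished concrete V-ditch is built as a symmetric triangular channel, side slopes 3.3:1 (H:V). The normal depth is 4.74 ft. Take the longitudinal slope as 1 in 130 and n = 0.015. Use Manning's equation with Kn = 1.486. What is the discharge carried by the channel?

Q = 1110 ft³/s

For a triangular section with side slope z = 3.3: A = zy² = 3.3×4.74² = 74.14 ft²; P = 2y√(1+z²) = 2×4.74×3.448 = 32.69 ft.
Hydraulic radius R = A/P = 74.14/32.69 = 2.268 ft.
Manning's equation: Q = (1.486/n) A R^(2/3) S^(1/2) = (1.486/0.015) × 74.14 × 2.268^(2/3) × 0.007692^(1/2) = 1110 ft³/s.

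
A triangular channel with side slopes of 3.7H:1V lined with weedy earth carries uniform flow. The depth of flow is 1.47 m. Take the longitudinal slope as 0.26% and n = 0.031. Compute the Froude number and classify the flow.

For a triangular section with side slope z = 3.7: A = zy² = 3.7×1.47² = 7.995 m²; P = 2y√(1+z²) = 2×1.47×3.833 = 11.27 m.
Hydraulic radius R = A/P = 7.995/11.27 = 0.7095 m.
V = (1/n) R^(2/3) √S = (1/0.031) × 0.7095^(2/3) × √0.0026 = 1.309 m/s. Hydraulic depth D_h = A/T = 7.995/10.88 = 0.735 m.
Froude number Fr = V/√(g·D_h) = 1.309/√(9.81×0.735) = 0.487, which is less than 1, so the flow is subcritical.

subcritical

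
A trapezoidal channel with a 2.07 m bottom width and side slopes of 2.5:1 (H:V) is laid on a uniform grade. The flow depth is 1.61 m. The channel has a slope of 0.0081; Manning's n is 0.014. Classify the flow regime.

supercritical

With bottom width b = 2.07 m and side slope z = 2.5: A = (b + zy)y = (2.07 + 2.5×1.61)×1.61 = 9.813 m²; P = b + 2y√(1+z²) = 2.07 + 2×1.61×2.693 = 10.74 m.
Hydraulic radius R = A/P = 9.813/10.74 = 0.9137 m.
V = (1/n) R^(2/3) √S = (1/0.014) × 0.9137^(2/3) × √0.0081 = 6.053 m/s. Hydraulic depth D_h = A/T = 9.813/10.12 = 0.9697 m.
Froude number Fr = V/√(g·D_h) = 6.053/√(9.81×0.9697) = 1.96, which is greater than 1, so the flow is supercritical.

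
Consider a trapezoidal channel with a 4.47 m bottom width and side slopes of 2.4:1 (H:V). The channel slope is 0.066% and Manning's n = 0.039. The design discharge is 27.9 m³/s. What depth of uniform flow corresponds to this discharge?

Manning's equation rearranged: A R^(2/3) = nQ / (1·√S) = 0.039 × 27.9 / (√0.00066) = 42.35.
Try y = 3.34 m: A R^(2/3) = 64.19 — high.
Try y = 2.12 m: A R^(2/3) = 24.23 — low.
Try y = 2.76 m: A R^(2/3) = 42.35 — ≈ 42.35.

y_n = 2.76 m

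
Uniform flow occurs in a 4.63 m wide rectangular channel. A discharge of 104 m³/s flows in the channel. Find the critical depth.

For a rectangular channel, critical depth y_c = (q²/g)^(1/3) where q = Q/b = 104/4.63 = 22.46 m²/s.
So y_c = (22.46²/9.81)^(1/3) = 3.72 m.

y_c = 3.72 m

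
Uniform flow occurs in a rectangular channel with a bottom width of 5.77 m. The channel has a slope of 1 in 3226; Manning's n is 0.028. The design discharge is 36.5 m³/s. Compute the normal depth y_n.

Manning's equation rearranged: A R^(2/3) = nQ / (1·√S) = 0.028 × 36.5 / (√0.00031) = 58.05.
Trying y = 5.03 m: A R^(2/3) = 43.48 — short.
Trying y = 7.28 m: A R^(2/3) = 68.14 — over.
Trying y = 6.37 m: A R^(2/3) = 58.07 — close enough.

y_n = 6.37 m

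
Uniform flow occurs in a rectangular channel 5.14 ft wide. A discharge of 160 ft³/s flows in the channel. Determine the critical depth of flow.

For a rectangular channel, critical depth y_c = (q²/g)^(1/3) where q = Q/b = 160/5.14 = 31.13 ft²/s.
So y_c = (31.13²/32.2)^(1/3) = 3.11 ft.

y_c = 3.11 ft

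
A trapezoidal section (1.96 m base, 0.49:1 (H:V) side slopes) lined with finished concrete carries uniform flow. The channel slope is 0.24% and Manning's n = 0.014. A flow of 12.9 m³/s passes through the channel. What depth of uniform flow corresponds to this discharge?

Manning's equation rearranged: A R^(2/3) = nQ / (1·√S) = 0.014 × 12.9 / (√0.0024) = 3.686.
At y = 1.72 m: A R^(2/3) = 4.266 — too large.
At y = 1.26 m: A R^(2/3) = 2.515 — too small.
At y = 1.58 m: A R^(2/3) = 3.687 — matches.

y_n = 1.58 m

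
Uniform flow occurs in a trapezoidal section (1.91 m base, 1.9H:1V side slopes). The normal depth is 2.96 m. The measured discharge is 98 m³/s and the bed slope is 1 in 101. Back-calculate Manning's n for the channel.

With bottom width b = 1.91 m and side slope z = 1.9: A = (b + zy)y = (1.91 + 1.9×2.96)×2.96 = 22.3 m²; P = b + 2y√(1+z²) = 1.91 + 2×2.96×2.147 = 14.62 m.
Hydraulic radius R = A/P = 22.3/14.62 = 1.525 m.
Rearranging Manning's equation: n = (1/Q) A R^(2/3) S^(1/2) = (1/98) × 22.3 × 1.525^(2/3) × √0.009901 = 0.03.

n = 0.03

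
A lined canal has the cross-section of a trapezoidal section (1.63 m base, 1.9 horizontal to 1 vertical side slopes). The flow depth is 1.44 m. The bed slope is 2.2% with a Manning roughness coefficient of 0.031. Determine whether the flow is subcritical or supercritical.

With bottom width b = 1.63 m and side slope z = 1.9: A = (b + zy)y = (1.63 + 1.9×1.44)×1.44 = 6.287 m²; P = b + 2y√(1+z²) = 1.63 + 2×1.44×2.147 = 7.814 m.
Hydraulic radius R = A/P = 6.287/7.814 = 0.8046 m.
V = (1/n) R^(2/3) √S = (1/0.031) × 0.8046^(2/3) × √0.022 = 4.139 m/s. Hydraulic depth D_h = A/T = 6.287/7.102 = 0.8852 m.
Froude number Fr = V/√(g·D_h) = 4.139/√(9.81×0.8852) = 1.4, which is greater than 1, so the flow is supercritical.

supercritical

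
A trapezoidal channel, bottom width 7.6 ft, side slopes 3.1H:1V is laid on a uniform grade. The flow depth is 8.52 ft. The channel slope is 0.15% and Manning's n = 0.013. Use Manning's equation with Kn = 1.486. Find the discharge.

With bottom width b = 7.6 ft and side slope z = 3.1: A = (b + zy)y = (7.6 + 3.1×8.52)×8.52 = 289.8 ft²; P = b + 2y√(1+z²) = 7.6 + 2×8.52×3.257 = 63.1 ft.
Hydraulic radius R = A/P = 289.8/63.1 = 4.592 ft.
Manning's equation: Q = (1.486/n) A R^(2/3) S^(1/2) = (1.486/0.013) × 289.8 × 4.592^(2/3) × 0.0015^(1/2) = 3540 ft³/s.

Q = 3540 ft³/s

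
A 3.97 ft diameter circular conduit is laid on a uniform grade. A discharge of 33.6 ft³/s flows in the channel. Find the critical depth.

At critical depth, Q² T / (g A³) = 1, i.e. A³/T = Q²/g = 33.6²/32.2 = 35.06.
At y = 1.95 ft: A³/T = 55.8 — over.
At y = 1.2 ft: A³/T = 8.622 — short.
At y = 1.73 ft: A³/T = 35.3 — matches.

y_c = 1.73 ft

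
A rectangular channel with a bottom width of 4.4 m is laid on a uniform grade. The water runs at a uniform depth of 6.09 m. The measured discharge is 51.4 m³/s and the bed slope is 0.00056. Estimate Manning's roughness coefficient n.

Flow area A = b·y = 4.4 × 6.09 = 26.8 m². Wetted perimeter P = b + 2y = 4.4 + 2×6.09 = 16.58 m.
Hydraulic radius R = A/P = 26.8/16.58 = 1.616 m.
Rearranging Manning's equation: n = (1/Q) A R^(2/3) S^(1/2) = (1/51.4) × 26.8 × 1.616^(2/3) × √0.00056 = 0.017.

n = 0.017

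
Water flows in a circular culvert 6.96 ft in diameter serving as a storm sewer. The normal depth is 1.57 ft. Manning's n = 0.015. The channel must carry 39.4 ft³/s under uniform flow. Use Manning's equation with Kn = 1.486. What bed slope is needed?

S = 0.00419

For a circular section of diameter D = 6.96 ft at depth y = 1.57 ft, the central angle is θ = 2 arccos(1 − 2y/D) = 1.98 rad. Then A = (D²/8)(θ − sin θ) = 6.431 ft² and P = Dθ/2 = 6.889 ft.
Hydraulic radius R = A/P = 6.431/6.889 = 0.9335 ft.
From Manning's equation, S = [nQ / (1.486 A R^(2/3))]² = [0.015 × 39.4 / (1.486 × 6.431 × 0.9335^(2/3))]² = 0.00419.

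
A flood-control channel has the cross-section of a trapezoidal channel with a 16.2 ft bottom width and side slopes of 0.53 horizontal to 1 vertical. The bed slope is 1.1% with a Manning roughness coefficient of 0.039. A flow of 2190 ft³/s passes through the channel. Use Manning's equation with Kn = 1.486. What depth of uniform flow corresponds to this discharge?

y_n = 8.85 ft

Manning's equation rearranged: A R^(2/3) = nQ / (1.486·√S) = 0.039 × 2190 / (1.486 × √0.011) = 548.
Try y = 6.74 ft: A R^(2/3) = 348.9 — short.
Try y = 9.95 ft: A R^(2/3) = 667.2 — over.
Try y = 8.85 ft: A R^(2/3) = 548 — close enough.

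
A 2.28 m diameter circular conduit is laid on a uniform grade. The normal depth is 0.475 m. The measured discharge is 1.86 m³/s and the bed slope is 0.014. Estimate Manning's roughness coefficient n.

For a circular section of diameter D = 2.28 m at depth y = 0.475 m, the central angle is θ = 2 arccos(1 − 2y/D) = 1.896 rad. Then A = (D²/8)(θ − sin θ) = 0.6162 m² and P = Dθ/2 = 2.161 m.
Hydraulic radius R = A/P = 0.6162/2.161 = 0.2851 m.
Rearranging Manning's equation: n = (1/Q) A R^(2/3) S^(1/2) = (1/1.86) × 0.6162 × 0.2851^(2/3) × √0.014 = 0.017.

n = 0.017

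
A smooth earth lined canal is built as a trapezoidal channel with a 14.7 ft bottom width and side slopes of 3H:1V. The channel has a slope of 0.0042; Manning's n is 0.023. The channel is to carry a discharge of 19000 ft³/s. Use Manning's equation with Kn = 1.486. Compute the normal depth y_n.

Manning's equation rearranged: A R^(2/3) = nQ / (1.486·√S) = 0.023 × 19000 / (1.486 × √0.0042) = 4538.
At y = 11.4 ft: A R^(2/3) = 1926 — too small.
At y = 19.2 ft: A R^(2/3) = 6528 — too large.
At y = 16.5 ft: A R^(2/3) = 4548 — ≈ 4538.

y_n = 16.5 ft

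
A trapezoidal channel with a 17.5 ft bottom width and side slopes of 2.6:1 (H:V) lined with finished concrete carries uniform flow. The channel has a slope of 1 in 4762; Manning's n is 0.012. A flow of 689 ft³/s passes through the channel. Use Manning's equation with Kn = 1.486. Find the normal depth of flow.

y_n = 5.3 ft

Manning's equation rearranged: A R^(2/3) = nQ / (1.486·√S) = 0.012 × 689 / (1.486 × √0.00021) = 384.
At y = 4.22 ft: A R^(2/3) = 246 — low.
At y = 6.4 ft: A R^(2/3) = 560.7 — high.
At y = 5.3 ft: A R^(2/3) = 384 — ≈ 384.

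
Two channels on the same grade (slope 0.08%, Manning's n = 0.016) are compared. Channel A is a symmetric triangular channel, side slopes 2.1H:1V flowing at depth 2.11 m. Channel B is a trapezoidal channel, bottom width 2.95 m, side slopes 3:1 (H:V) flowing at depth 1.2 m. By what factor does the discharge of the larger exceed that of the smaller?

Channel A: For a triangular section with side slope z = 2.1: A = zy² = 2.1×2.11² = 9.349 m²; P = 2y√(1+z²) = 2×2.11×2.326 = 9.815 m. Hydraulic radius R = A/P = 9.349/9.815 = 0.9525 m. Q_A = (1/0.016)·9.349·0.9525^(2/3)·√0.0008 = 16 m³/s.
Channel B: With bottom width b = 2.95 m and side slope z = 3: A = (b + zy)y = (2.95 + 3×1.2)×1.2 = 7.86 m²; P = b + 2y√(1+z²) = 2.95 + 2×1.2×3.162 = 10.54 m. Hydraulic radius R = A/P = 7.86/10.54 = 0.7458 m. Q_B = (1/0.016)·7.86·0.7458^(2/3)·√0.0008 = 11.43 m³/s.
The larger discharge is 16 m³/s and the smaller is 11.43 m³/s; the ratio is 1.4.

1.4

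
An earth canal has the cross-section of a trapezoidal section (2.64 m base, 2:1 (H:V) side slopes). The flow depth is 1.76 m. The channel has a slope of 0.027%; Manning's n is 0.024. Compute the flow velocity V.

V = 0.699 m/s

With bottom width b = 2.64 m and side slope z = 2: A = (b + zy)y = (2.64 + 2×1.76)×1.76 = 10.84 m²; P = b + 2y√(1+z²) = 2.64 + 2×1.76×2.236 = 10.51 m.
Hydraulic radius R = A/P = 10.84/10.51 = 1.031 m.
From Manning's equation, V = (1/n) R^(2/3) S^(1/2) = (1/0.024) × 1.031^(2/3) × 0.00027^(1/2) = 0.699 m/s.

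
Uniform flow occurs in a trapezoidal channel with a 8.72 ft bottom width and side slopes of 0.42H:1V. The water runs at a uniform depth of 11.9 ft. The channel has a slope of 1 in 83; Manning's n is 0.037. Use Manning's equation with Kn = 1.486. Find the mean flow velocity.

V = 12.4 ft/s

With bottom width b = 8.72 ft and side slope z = 0.42: A = (b + zy)y = (8.72 + 0.42×11.9)×11.9 = 163.2 ft²; P = b + 2y√(1+z²) = 8.72 + 2×11.9×1.085 = 34.53 ft.
Hydraulic radius R = A/P = 163.2/34.53 = 4.727 ft.
From Manning's equation, V = (1.486/n) R^(2/3) S^(1/2) = (1.486/0.037) × 4.727^(2/3) × 0.01205^(1/2) = 12.4 ft/s.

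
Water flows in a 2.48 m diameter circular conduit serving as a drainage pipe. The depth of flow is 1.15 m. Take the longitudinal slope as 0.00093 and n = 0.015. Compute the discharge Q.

Q = 3.14 m³/s

For a circular section of diameter D = 2.48 m at depth y = 1.15 m, the central angle is θ = 2 arccos(1 − 2y/D) = 2.996 rad. Then A = (D²/8)(θ − sin θ) = 2.192 m² and P = Dθ/2 = 3.715 m.
Hydraulic radius R = A/P = 2.192/3.715 = 0.59 m.
Manning's equation: Q = (1/n) A R^(2/3) S^(1/2) = (1/0.015) × 2.192 × 0.59^(2/3) × 0.00093^(1/2) = 3.14 m³/s.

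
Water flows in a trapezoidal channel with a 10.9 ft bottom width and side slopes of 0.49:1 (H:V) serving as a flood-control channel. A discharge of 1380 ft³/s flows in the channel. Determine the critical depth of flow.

At critical depth, Q² T / (g A³) = 1, i.e. A³/T = Q²/g = 1380²/32.2 = 59140.
At y = 8.27 ft: A³/T = 99490 — over.
At y = 7.08 ft: A³/T = 59030 — ≈ 59140.

y_c = 7.08 ft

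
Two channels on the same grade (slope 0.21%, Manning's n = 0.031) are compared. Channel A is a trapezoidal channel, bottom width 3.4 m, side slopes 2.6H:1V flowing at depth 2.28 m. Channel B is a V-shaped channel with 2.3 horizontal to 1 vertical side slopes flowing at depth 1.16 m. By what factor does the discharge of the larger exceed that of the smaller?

12.6

Channel A: With bottom width b = 3.4 m and side slope z = 2.6: A = (b + zy)y = (3.4 + 2.6×2.28)×2.28 = 21.27 m²; P = b + 2y√(1+z²) = 3.4 + 2×2.28×2.786 = 16.1 m. Hydraulic radius R = A/P = 21.27/16.1 = 1.321 m. Q_A = (1/0.031)·21.27·1.321^(2/3)·√0.0021 = 37.85 m³/s.
Channel B: For a triangular section with side slope z = 2.3: A = zy² = 2.3×1.16² = 3.095 m²; P = 2y√(1+z²) = 2×1.16×2.508 = 5.819 m. Hydraulic radius R = A/P = 3.095/5.819 = 0.5319 m. Q_B = (1/0.031)·3.095·0.5319^(2/3)·√0.0021 = 3.003 m³/s.
The larger discharge is 37.85 m³/s and the smaller is 3.003 m³/s; the ratio is 12.6.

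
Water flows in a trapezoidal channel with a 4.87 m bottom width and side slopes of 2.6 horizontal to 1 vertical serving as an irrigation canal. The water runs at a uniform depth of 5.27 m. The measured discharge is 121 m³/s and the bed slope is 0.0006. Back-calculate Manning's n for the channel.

n = 0.0399

With bottom width b = 4.87 m and side slope z = 2.6: A = (b + zy)y = (4.87 + 2.6×5.27)×5.27 = 97.87 m²; P = b + 2y√(1+z²) = 4.87 + 2×5.27×2.786 = 34.23 m.
Hydraulic radius R = A/P = 97.87/34.23 = 2.859 m.
Rearranging Manning's equation: n = (1/Q) A R^(2/3) S^(1/2) = (1/121) × 97.87 × 2.859^(2/3) × √0.0006 = 0.0399.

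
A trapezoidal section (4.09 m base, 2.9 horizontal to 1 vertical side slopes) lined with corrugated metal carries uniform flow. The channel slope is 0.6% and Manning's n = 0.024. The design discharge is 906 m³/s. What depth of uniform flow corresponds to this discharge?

y_n = 6.03 m

Manning's equation rearranged: A R^(2/3) = nQ / (1·√S) = 0.024 × 906 / (√0.006) = 280.7.
At y = 4.56 m: A R^(2/3) = 144 — short.
At y = 6.94 m: A R^(2/3) = 394.8 — over.
At y = 6.03 m: A R^(2/3) = 280.6 — ≈ 280.7.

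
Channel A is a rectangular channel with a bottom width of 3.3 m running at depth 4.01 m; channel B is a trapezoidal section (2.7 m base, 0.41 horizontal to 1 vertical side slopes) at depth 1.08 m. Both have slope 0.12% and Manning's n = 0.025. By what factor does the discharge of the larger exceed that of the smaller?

Channel A: Flow area A = b·y = 3.3 × 4.01 = 13.23 m². Wetted perimeter P = b + 2y = 3.3 + 2×4.01 = 11.32 m. Hydraulic radius R = A/P = 13.23/11.32 = 1.169 m. Q_A = (1/0.025)·13.23·1.169^(2/3)·√0.0012 = 20.35 m³/s.
Channel B: With bottom width b = 2.7 m and side slope z = 0.41: A = (b + zy)y = (2.7 + 0.41×1.08)×1.08 = 3.394 m²; P = b + 2y√(1+z²) = 2.7 + 2×1.08×1.081 = 5.034 m. Hydraulic radius R = A/P = 3.394/5.034 = 0.6742 m. Q_B = (1/0.025)·3.394·0.6742^(2/3)·√0.0012 = 3.616 m³/s.
The larger discharge is 20.35 m³/s and the smaller is 3.616 m³/s; the ratio is 5.63.

5.63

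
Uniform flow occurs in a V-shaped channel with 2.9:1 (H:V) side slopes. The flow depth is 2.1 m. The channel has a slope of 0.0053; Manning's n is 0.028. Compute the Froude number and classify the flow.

For a triangular section with side slope z = 2.9: A = zy² = 2.9×2.1² = 12.79 m²; P = 2y√(1+z²) = 2×2.1×3.068 = 12.88 m.
Hydraulic radius R = A/P = 12.79/12.88 = 0.9926 m.
V = (1/n) R^(2/3) √S = (1/0.028) × 0.9926^(2/3) × √0.0053 = 2.587 m/s. Hydraulic depth D_h = A/T = 12.79/12.18 = 1.05 m.
Froude number Fr = V/√(g·D_h) = 2.587/√(9.81×1.05) = 0.806, which is less than 1, so the flow is subcritical.

subcritical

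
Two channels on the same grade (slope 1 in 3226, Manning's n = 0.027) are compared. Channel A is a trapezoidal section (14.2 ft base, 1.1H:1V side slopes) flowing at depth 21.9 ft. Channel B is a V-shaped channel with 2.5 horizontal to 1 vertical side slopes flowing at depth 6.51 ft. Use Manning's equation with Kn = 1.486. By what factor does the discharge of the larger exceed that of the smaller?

18.2

Channel A: With bottom width b = 14.2 ft and side slope z = 1.1: A = (b + zy)y = (14.2 + 1.1×21.9)×21.9 = 838.6 ft²; P = b + 2y√(1+z²) = 14.2 + 2×21.9×1.487 = 79.31 ft. Hydraulic radius R = A/P = 838.6/79.31 = 10.57 ft. Q_A = (1.486/0.027)·838.6·10.57^(2/3)·√0.00031 = 3914 ft³/s.
Channel B: For a triangular section with side slope z = 2.5: A = zy² = 2.5×6.51² = 106 ft²; P = 2y√(1+z²) = 2×6.51×2.693 = 35.06 ft. Hydraulic radius R = A/P = 106/35.06 = 3.022 ft. Q_B = (1.486/0.027)·106·3.022^(2/3)·√0.00031 = 214.6 ft³/s.
The larger discharge is 3914 ft³/s and the smaller is 214.6 ft³/s; the ratio is 18.2.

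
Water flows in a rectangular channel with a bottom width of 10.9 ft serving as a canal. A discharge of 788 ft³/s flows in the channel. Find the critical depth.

For a rectangular channel, critical depth y_c = (q²/g)^(1/3) where q = Q/b = 788/10.9 = 72.29 ft²/s.
So y_c = (72.29²/32.2)^(1/3) = 5.45 ft.

y_c = 5.45 ft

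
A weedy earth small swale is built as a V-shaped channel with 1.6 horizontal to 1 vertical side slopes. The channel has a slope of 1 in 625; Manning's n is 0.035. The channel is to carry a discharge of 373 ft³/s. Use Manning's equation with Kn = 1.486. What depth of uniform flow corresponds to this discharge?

Manning's equation rearranged: A R^(2/3) = nQ / (1.486·√S) = 0.035 × 373 / (1.486 × √0.0016) = 219.6.
Trying y = 5.73 ft: A R^(2/3) = 94.94 — too small.
Trying y = 9.96 ft: A R^(2/3) = 414.7 — too large.
Trying y = 7.85 ft: A R^(2/3) = 219.8 — close enough.

y_n = 7.85 ft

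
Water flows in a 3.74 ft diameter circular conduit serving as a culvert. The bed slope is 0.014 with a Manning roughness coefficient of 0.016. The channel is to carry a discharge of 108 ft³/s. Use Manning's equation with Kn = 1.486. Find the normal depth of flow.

Manning's equation rearranged: A R^(2/3) = nQ / (1.486·√S) = 0.016 × 108 / (1.486 × √0.014) = 9.828.
Try y = 2.17 ft: A R^(2/3) = 6.7 — low.
Try y = 3.42 ft: A R^(2/3) = 11.26 — high.
Try y = 2.87 ft: A R^(2/3) = 9.831 — ≈ 9.828.

y_n = 2.87 ft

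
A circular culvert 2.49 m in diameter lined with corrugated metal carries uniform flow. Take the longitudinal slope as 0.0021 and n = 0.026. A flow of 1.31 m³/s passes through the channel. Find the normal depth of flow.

y_n = 0.773 m

Manning's equation rearranged: A R^(2/3) = nQ / (1·√S) = 0.026 × 1.31 / (√0.0021) = 0.7433.
Trying y = 0.969 m: A R^(2/3) = 1.138 — over.
Trying y = 0.616 m: A R^(2/3) = 0.4763 — short.
Trying y = 0.773 m: A R^(2/3) = 0.7427 — close enough.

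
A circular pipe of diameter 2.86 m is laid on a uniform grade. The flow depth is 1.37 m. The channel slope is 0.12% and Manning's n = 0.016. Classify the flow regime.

For a circular section of diameter D = 2.86 m at depth y = 1.37 m, the central angle is θ = 2 arccos(1 − 2y/D) = 3.058 rad. Then A = (D²/8)(θ − sin θ) = 3.041 m² and P = Dθ/2 = 4.372 m.
Hydraulic radius R = A/P = 3.041/4.372 = 0.6954 m.
V = (1/n) R^(2/3) √S = (1/0.016) × 0.6954^(2/3) × √0.0012 = 1.699 m/s. Hydraulic depth D_h = A/T = 3.041/2.857 = 1.064 m.
Froude number Fr = V/√(g·D_h) = 1.699/√(9.81×1.064) = 0.526, which is less than 1, so the flow is subcritical.

subcritical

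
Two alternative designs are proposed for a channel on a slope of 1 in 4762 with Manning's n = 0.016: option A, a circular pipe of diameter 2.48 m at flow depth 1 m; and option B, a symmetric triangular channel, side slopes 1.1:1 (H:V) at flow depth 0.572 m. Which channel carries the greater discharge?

channel A

Channel A: For a circular section of diameter D = 2.48 m at depth y = 1 m, the central angle is θ = 2 arccos(1 − 2y/D) = 2.752 rad. Then A = (D²/8)(θ − sin θ) = 1.824 m² and P = Dθ/2 = 3.413 m. Hydraulic radius R = A/P = 1.824/3.413 = 0.5344 m. Q_A = (1/0.016)·1.824·0.5344^(2/3)·√0.00021 = 1.088 m³/s.
Channel B: For a triangular section with side slope z = 1.1: A = zy² = 1.1×0.572² = 0.3599 m²; P = 2y√(1+z²) = 2×0.572×1.487 = 1.701 m. Hydraulic radius R = A/P = 0.3599/1.701 = 0.2116 m. Q_B = (1/0.016)·0.3599·0.2116^(2/3)·√0.00021 = 0.1158 m³/s.
Q_A = 1.088 m³/s vs Q_B = 0.1158 m³/s, so channel A carries more.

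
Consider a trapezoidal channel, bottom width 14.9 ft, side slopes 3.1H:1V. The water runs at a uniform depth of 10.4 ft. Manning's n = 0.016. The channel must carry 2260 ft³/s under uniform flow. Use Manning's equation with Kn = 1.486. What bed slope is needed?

With bottom width b = 14.9 ft and side slope z = 3.1: A = (b + zy)y = (14.9 + 3.1×10.4)×10.4 = 490.3 ft²; P = b + 2y√(1+z²) = 14.9 + 2×10.4×3.257 = 82.65 ft.
Hydraulic radius R = A/P = 490.3/82.65 = 5.932 ft.
From Manning's equation, S = [nQ / (1.486 A R^(2/3))]² = [0.016 × 2260 / (1.486 × 490.3 × 5.932^(2/3))]² = 0.000229.

S = 0.000229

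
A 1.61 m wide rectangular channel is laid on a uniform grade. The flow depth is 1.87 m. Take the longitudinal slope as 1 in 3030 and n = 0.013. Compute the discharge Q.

Q = 2.87 m³/s

Flow area A = b·y = 1.61 × 1.87 = 3.011 m². Wetted perimeter P = b + 2y = 1.61 + 2×1.87 = 5.35 m.
Hydraulic radius R = A/P = 3.011/5.35 = 0.5627 m.
Manning's equation: Q = (1/n) A R^(2/3) S^(1/2) = (1/0.013) × 3.011 × 0.5627^(2/3) × 0.00033^(1/2) = 2.87 m³/s.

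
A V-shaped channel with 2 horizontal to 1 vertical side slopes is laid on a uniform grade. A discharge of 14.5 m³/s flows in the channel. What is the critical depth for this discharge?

y_c = 1.61 m

At critical depth, Q² T / (g A³) = 1, i.e. A³/T = Q²/g = 14.5²/9.81 = 21.43.
At y = 1.92 m: A³/T = 52.18 — over.
At y = 1.31 m: A³/T = 7.716 — short.
At y = 1.61 m: A³/T = 21.64 — close enough.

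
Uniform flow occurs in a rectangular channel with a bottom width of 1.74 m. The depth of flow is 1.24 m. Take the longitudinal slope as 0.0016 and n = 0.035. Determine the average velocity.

Flow area A = b·y = 1.74 × 1.24 = 2.158 m². Wetted perimeter P = b + 2y = 1.74 + 2×1.24 = 4.22 m.
Hydraulic radius R = A/P = 2.158/4.22 = 0.5113 m.
From Manning's equation, V = (1/n) R^(2/3) S^(1/2) = (1/0.035) × 0.5113^(2/3) × 0.0016^(1/2) = 0.731 m/s.

V = 0.731 m/s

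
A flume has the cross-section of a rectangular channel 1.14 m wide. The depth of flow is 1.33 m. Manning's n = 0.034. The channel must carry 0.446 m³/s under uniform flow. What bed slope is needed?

S = 0.000341

Flow area A = b·y = 1.14 × 1.33 = 1.516 m². Wetted perimeter P = b + 2y = 1.14 + 2×1.33 = 3.8 m.
Hydraulic radius R = A/P = 1.516/3.8 = 0.399 m.
From Manning's equation, S = [nQ / (1 A R^(2/3))]² = [0.034 × 0.446 / (1 × 1.516 × 0.399^(2/3))]² = 0.000341.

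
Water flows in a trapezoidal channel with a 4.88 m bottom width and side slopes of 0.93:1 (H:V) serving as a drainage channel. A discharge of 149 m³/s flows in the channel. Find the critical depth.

y_c = 3.61 m

At critical depth, Q² T / (g A³) = 1, i.e. A³/T = Q²/g = 149²/9.81 = 2263.
At y = 4.21 m: A³/T = 3994 — high.
At y = 3.14 m: A³/T = 1371 — low.
At y = 3.61 m: A³/T = 2268 — matches.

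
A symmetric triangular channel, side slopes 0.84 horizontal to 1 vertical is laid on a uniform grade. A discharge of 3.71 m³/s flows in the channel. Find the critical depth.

y_c = 1.32 m

At critical depth, Q² T / (g A³) = 1, i.e. A³/T = Q²/g = 3.71²/9.81 = 1.403.
At y = 1.62 m: A³/T = 3.936 — over.
At y = 1.32 m: A³/T = 1.414 — ≈ 1.403.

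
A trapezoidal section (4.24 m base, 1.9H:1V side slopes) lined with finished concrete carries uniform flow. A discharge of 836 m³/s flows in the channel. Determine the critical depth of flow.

At critical depth, Q² T / (g A³) = 1, i.e. A³/T = Q²/g = 836²/9.81 = 71240.
Trying y = 5.63 m: A³/T = 23200 — too small.
Trying y = 8.1 m: A³/T = 114800 — too large.
Trying y = 7.28 m: A³/T = 71380 — ≈ 71240.

y_c = 7.28 m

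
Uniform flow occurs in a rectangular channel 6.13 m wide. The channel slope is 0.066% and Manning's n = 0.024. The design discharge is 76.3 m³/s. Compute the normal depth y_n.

Manning's equation rearranged: A R^(2/3) = nQ / (1·√S) = 0.024 × 76.3 / (√0.00066) = 71.28.
Trying y = 5.49 m: A R^(2/3) = 52.83 — low.
Trying y = 7.02 m: A R^(2/3) = 71.32 — close enough.

y_n = 7.02 m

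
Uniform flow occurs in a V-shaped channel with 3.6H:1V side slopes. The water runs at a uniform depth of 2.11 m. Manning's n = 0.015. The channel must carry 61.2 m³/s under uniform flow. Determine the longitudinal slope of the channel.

For a triangular section with side slope z = 3.6: A = zy² = 3.6×2.11² = 16.03 m²; P = 2y√(1+z²) = 2×2.11×3.736 = 15.77 m.
Hydraulic radius R = A/P = 16.03/15.77 = 1.017 m.
From Manning's equation, S = [nQ / (1 A R^(2/3))]² = [0.015 × 61.2 / (1 × 16.03 × 1.017^(2/3))]² = 0.00321.

S = 0.00321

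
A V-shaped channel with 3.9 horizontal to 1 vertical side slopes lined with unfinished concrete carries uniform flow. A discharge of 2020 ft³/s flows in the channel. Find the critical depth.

y_c = 6.99 ft

At critical depth, Q² T / (g A³) = 1, i.e. A³/T = Q²/g = 2020²/32.2 = 126700.
At y = 5.82 ft: A³/T = 50780 — too small.
At y = 8.31 ft: A³/T = 301400 — too large.
At y = 6.99 ft: A³/T = 126900 — ≈ 126700.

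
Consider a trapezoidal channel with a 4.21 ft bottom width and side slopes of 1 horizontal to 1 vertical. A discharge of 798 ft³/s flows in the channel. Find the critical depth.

At critical depth, Q² T / (g A³) = 1, i.e. A³/T = Q²/g = 798²/32.2 = 19780.
Trying y = 5.49 ft: A³/T = 9942 — low.
Trying y = 7.34 ft: A³/T = 32260 — high.
Trying y = 6.51 ft: A³/T = 19730 — ≈ 19780.

y_c = 6.51 ft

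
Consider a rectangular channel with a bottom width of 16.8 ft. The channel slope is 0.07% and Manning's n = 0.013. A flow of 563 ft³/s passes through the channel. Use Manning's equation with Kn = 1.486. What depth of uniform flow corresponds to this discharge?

Manning's equation rearranged: A R^(2/3) = nQ / (1.486·√S) = 0.013 × 563 / (1.486 × √0.0007) = 186.2.
Try y = 4.34 ft: A R^(2/3) = 147 — too small.
Try y = 6.2 ft: A R^(2/3) = 243.2 — too large.
Try y = 5.12 ft: A R^(2/3) = 186 — matches.

y_n = 5.12 ft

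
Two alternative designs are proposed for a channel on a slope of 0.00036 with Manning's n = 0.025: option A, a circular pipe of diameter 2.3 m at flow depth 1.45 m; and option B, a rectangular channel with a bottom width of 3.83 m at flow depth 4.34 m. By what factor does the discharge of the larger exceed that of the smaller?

9.66

Channel A: For a circular section of diameter D = 2.3 m at depth y = 1.45 m, the central angle is θ = 2 arccos(1 − 2y/D) = 3.669 rad. Then A = (D²/8)(θ − sin θ) = 2.759 m² and P = Dθ/2 = 4.22 m. Hydraulic radius R = A/P = 2.759/4.22 = 0.6539 m. Q_A = (1/0.025)·2.759·0.6539^(2/3)·√0.00036 = 1.578 m³/s.
Channel B: Flow area A = b·y = 3.83 × 4.34 = 16.62 m². Wetted perimeter P = b + 2y = 3.83 + 2×4.34 = 12.51 m. Hydraulic radius R = A/P = 16.62/12.51 = 1.329 m. Q_B = (1/0.025)·16.62·1.329^(2/3)·√0.00036 = 15.25 m³/s.
The larger discharge is 15.25 m³/s and the smaller is 1.578 m³/s; the ratio is 9.66.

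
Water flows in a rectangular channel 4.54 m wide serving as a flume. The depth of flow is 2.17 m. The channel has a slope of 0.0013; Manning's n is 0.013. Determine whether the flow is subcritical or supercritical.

Flow area A = b·y = 4.54 × 2.17 = 9.852 m². Wetted perimeter P = b + 2y = 4.54 + 2×2.17 = 8.88 m.
Hydraulic radius R = A/P = 9.852/8.88 = 1.109 m.
V = (1/n) R^(2/3) √S = (1/0.013) × 1.109^(2/3) × √0.0013 = 2.972 m/s. Hydraulic depth D_h = A/T = 9.852/4.54 = 2.17 m.
Froude number Fr = V/√(g·D_h) = 2.972/√(9.81×2.17) = 0.644, which is less than 1, so the flow is subcritical.

subcritical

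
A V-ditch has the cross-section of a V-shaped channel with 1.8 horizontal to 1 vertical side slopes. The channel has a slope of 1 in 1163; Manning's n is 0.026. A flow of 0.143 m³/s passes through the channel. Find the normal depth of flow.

Manning's equation rearranged: A R^(2/3) = nQ / (1·√S) = 0.026 × 0.143 / (√0.0008598) = 0.1268.
Trying y = 0.525 m: A R^(2/3) = 0.186 — too large.
Trying y = 0.391 m: A R^(2/3) = 0.08475 — too small.
Trying y = 0.455 m: A R^(2/3) = 0.127 — close enough.

y_n = 0.455 m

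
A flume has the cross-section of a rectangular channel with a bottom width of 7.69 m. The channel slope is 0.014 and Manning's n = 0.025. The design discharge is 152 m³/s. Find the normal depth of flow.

y_n = 2.96 m

Manning's equation rearranged: A R^(2/3) = nQ / (1·√S) = 0.025 × 152 / (√0.014) = 32.12.
Trying y = 3.29 m: A R^(2/3) = 37.06 — high.
Trying y = 2.59 m: A R^(2/3) = 26.65 — low.
Trying y = 2.96 m: A R^(2/3) = 32.07 — matches.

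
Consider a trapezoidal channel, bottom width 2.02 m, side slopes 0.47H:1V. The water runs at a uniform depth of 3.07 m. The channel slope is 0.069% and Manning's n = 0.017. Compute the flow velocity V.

With bottom width b = 2.02 m and side slope z = 0.47: A = (b + zy)y = (2.02 + 0.47×3.07)×3.07 = 10.63 m²; P = b + 2y√(1+z²) = 2.02 + 2×3.07×1.105 = 8.804 m.
Hydraulic radius R = A/P = 10.63/8.804 = 1.207 m.
From Manning's equation, V = (1/n) R^(2/3) S^(1/2) = (1/0.017) × 1.207^(2/3) × 0.00069^(1/2) = 1.75 m/s.

V = 1.75 m/s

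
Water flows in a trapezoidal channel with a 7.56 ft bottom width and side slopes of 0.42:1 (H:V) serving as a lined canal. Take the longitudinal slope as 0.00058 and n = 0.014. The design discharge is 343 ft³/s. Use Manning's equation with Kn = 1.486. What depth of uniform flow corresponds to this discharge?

y_n = 6.29 ft

Manning's equation rearranged: A R^(2/3) = nQ / (1.486·√S) = 0.014 × 343 / (1.486 × √0.00058) = 134.2.
Trying y = 7.79 ft: A R^(2/3) = 192.7 — too large.
Trying y = 6.29 ft: A R^(2/3) = 134.3 — matches.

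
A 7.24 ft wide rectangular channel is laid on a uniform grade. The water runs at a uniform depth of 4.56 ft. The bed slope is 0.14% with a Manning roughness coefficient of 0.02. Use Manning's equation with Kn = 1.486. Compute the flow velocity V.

Flow area A = b·y = 7.24 × 4.56 = 33.01 ft². Wetted perimeter P = b + 2y = 7.24 + 2×4.56 = 16.36 ft.
Hydraulic radius R = A/P = 33.01/16.36 = 2.018 ft.
From Manning's equation, V = (1.486/n) R^(2/3) S^(1/2) = (1.486/0.02) × 2.018^(2/3) × 0.0014^(1/2) = 4.44 ft/s.

V = 4.44 ft/s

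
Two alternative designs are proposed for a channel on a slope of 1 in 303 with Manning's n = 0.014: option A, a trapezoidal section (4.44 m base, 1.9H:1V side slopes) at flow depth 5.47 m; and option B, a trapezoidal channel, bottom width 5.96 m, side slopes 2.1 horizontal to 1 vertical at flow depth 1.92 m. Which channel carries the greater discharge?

channel A

Channel A: With bottom width b = 4.44 m and side slope z = 1.9: A = (b + zy)y = (4.44 + 1.9×5.47)×5.47 = 81.14 m²; P = b + 2y√(1+z²) = 4.44 + 2×5.47×2.147 = 27.93 m. Hydraulic radius R = A/P = 81.14/27.93 = 2.905 m. Q_A = (1/0.014)·81.14·2.905^(2/3)·√0.0033 = 677.9 m³/s.
Channel B: With bottom width b = 5.96 m and side slope z = 2.1: A = (b + zy)y = (5.96 + 2.1×1.92)×1.92 = 19.18 m²; P = b + 2y√(1+z²) = 5.96 + 2×1.92×2.326 = 14.89 m. Hydraulic radius R = A/P = 19.18/14.89 = 1.288 m. Q_B = (1/0.014)·19.18·1.288^(2/3)·√0.0033 = 93.21 m³/s.
Q_A = 677.9 m³/s vs Q_B = 93.21 m³/s, so channel A carries more.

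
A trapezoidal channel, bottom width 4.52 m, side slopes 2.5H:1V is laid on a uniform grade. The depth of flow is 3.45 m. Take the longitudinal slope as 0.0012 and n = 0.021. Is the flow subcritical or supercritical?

With bottom width b = 4.52 m and side slope z = 2.5: A = (b + zy)y = (4.52 + 2.5×3.45)×3.45 = 45.35 m²; P = b + 2y√(1+z²) = 4.52 + 2×3.45×2.693 = 23.1 m.
Hydraulic radius R = A/P = 45.35/23.1 = 1.963 m.
V = (1/n) R^(2/3) √S = (1/0.021) × 1.963^(2/3) × √0.0012 = 2.586 m/s. Hydraulic depth D_h = A/T = 45.35/21.77 = 2.083 m.
Froude number Fr = V/√(g·D_h) = 2.586/√(9.81×2.083) = 0.572, which is less than 1, so the flow is subcritical.

subcritical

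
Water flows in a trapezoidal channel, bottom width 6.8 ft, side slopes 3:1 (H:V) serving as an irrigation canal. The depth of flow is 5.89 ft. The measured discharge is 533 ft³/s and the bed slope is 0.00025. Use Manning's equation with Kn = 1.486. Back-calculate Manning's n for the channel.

n = 0.014

With bottom width b = 6.8 ft and side slope z = 3: A = (b + zy)y = (6.8 + 3×5.89)×5.89 = 144.1 ft²; P = b + 2y√(1+z²) = 6.8 + 2×5.89×3.162 = 44.05 ft.
Hydraulic radius R = A/P = 144.1/44.05 = 3.272 ft.
Rearranging Manning's equation: n = (1.486/Q) A R^(2/3) S^(1/2) = (1.486/533) × 144.1 × 3.272^(2/3) × √0.00025 = 0.014.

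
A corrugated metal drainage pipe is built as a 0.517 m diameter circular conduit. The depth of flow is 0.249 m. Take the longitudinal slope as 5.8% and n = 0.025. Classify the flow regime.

supercritical

For a circular section of diameter D = 0.517 m at depth y = 0.249 m, the central angle is θ = 2 arccos(1 − 2y/D) = 3.068 rad. Then A = (D²/8)(θ − sin θ) = 0.1001 m² and P = Dθ/2 = 0.7931 m.
Hydraulic radius R = A/P = 0.1001/0.7931 = 0.1262 m.
V = (1/n) R^(2/3) √S = (1/0.025) × 0.1262^(2/3) × √0.058 = 2.423 m/s. Hydraulic depth D_h = A/T = 0.1001/0.5167 = 0.1937 m.
Froude number Fr = V/√(g·D_h) = 2.423/√(9.81×0.1937) = 1.76, which is greater than 1, so the flow is supercritical.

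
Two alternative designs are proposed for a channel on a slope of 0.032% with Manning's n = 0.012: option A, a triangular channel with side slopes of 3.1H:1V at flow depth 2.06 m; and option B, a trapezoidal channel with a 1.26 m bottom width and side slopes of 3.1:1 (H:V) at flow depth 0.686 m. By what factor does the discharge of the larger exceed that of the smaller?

Channel A: For a triangular section with side slope z = 3.1: A = zy² = 3.1×2.06² = 13.16 m²; P = 2y√(1+z²) = 2×2.06×3.257 = 13.42 m. Hydraulic radius R = A/P = 13.16/13.42 = 0.9803 m. Q_A = (1/0.012)·13.16·0.9803^(2/3)·√0.00032 = 19.35 m³/s.
Channel B: With bottom width b = 1.26 m and side slope z = 3.1: A = (b + zy)y = (1.26 + 3.1×0.686)×0.686 = 2.323 m²; P = b + 2y√(1+z²) = 1.26 + 2×0.686×3.257 = 5.729 m. Hydraulic radius R = A/P = 2.323/5.729 = 0.4055 m. Q_B = (1/0.012)·2.323·0.4055^(2/3)·√0.00032 = 1.897 m³/s.
The larger discharge is 19.35 m³/s and the smaller is 1.897 m³/s; the ratio is 10.2.

10.2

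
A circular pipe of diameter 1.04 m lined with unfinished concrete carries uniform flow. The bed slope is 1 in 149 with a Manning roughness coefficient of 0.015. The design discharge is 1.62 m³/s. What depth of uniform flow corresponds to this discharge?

Manning's equation rearranged: A R^(2/3) = nQ / (1·√S) = 0.015 × 1.62 / (√0.006711) = 0.2966.
At y = 0.626 m: A R^(2/3) = 0.2336 — too small.
At y = 0.741 m: A R^(2/3) = 0.2964 — matches.

y_n = 0.741 m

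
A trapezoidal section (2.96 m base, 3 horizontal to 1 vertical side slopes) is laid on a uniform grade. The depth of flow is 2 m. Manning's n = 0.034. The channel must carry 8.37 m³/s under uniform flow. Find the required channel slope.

S = 0.00021

With bottom width b = 2.96 m and side slope z = 3: A = (b + zy)y = (2.96 + 3×2)×2 = 17.92 m²; P = b + 2y√(1+z²) = 2.96 + 2×2×3.162 = 15.61 m.
Hydraulic radius R = A/P = 17.92/15.61 = 1.148 m.
From Manning's equation, S = [nQ / (1 A R^(2/3))]² = [0.034 × 8.37 / (1 × 17.92 × 1.148^(2/3))]² = 0.00021.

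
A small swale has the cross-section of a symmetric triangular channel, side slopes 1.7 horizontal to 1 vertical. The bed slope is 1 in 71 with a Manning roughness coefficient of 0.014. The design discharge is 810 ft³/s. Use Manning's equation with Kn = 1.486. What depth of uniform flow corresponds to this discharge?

y_n = 4.82 ft

Manning's equation rearranged: A R^(2/3) = nQ / (1.486·√S) = 0.014 × 810 / (1.486 × √0.01408) = 64.3.
Trying y = 3.52 ft: A R^(2/3) = 27.81 — low.
Trying y = 5.46 ft: A R^(2/3) = 89.66 — high.
Trying y = 4.82 ft: A R^(2/3) = 64.3 — matches.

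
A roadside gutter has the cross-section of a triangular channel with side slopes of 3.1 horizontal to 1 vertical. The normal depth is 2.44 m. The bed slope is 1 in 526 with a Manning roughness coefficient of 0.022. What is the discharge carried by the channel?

For a triangular section with side slope z = 3.1: A = zy² = 3.1×2.44² = 18.46 m²; P = 2y√(1+z²) = 2×2.44×3.257 = 15.9 m.
Hydraulic radius R = A/P = 18.46/15.9 = 1.161 m.
Manning's equation: Q = (1/n) A R^(2/3) S^(1/2) = (1/0.022) × 18.46 × 1.161^(2/3) × 0.001901^(1/2) = 40.4 m³/s.

Q = 40.4 m³/s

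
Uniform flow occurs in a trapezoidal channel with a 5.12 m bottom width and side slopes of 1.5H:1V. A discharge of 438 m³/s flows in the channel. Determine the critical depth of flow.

y_c = 5.58 m

At critical depth, Q² T / (g A³) = 1, i.e. A³/T = Q²/g = 438²/9.81 = 19560.
Try y = 4.4 m: A³/T = 7485 — too small.
Try y = 5.58 m: A³/T = 19510 — matches.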